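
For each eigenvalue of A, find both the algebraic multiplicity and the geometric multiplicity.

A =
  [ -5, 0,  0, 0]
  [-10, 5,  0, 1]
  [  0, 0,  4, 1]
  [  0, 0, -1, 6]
λ = -5: alg = 1, geom = 1; λ = 5: alg = 3, geom = 1

Step 1 — factor the characteristic polynomial to read off the algebraic multiplicities:
  χ_A(x) = (x - 5)^3*(x + 5)

Step 2 — compute geometric multiplicities via the rank-nullity identity g(λ) = n − rank(A − λI):
  rank(A − (-5)·I) = 3, so dim ker(A − (-5)·I) = n − 3 = 1
  rank(A − (5)·I) = 3, so dim ker(A − (5)·I) = n − 3 = 1

Summary:
  λ = -5: algebraic multiplicity = 1, geometric multiplicity = 1
  λ = 5: algebraic multiplicity = 3, geometric multiplicity = 1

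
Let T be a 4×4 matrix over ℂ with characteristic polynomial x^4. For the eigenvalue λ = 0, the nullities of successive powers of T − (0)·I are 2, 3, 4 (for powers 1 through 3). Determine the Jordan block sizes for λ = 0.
Block sizes for λ = 0: [3, 1]

From the dimensions of kernels of powers, the number of Jordan blocks of size at least j is d_j − d_{j−1} where d_j = dim ker(N^j) (with d_0 = 0). Computing the differences gives [2, 1, 1].
The number of blocks of size exactly k is (#blocks of size ≥ k) − (#blocks of size ≥ k + 1), so the partition is: 1 block(s) of size 1, 1 block(s) of size 3.
In nonincreasing order the block sizes are [3, 1].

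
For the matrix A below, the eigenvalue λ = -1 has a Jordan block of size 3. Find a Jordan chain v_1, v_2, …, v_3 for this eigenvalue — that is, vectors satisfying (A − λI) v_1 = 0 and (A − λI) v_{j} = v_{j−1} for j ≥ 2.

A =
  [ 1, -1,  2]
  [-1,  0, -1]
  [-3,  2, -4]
A Jordan chain for λ = -1 of length 3:
v_1 = (-1, 0, 1)ᵀ
v_2 = (2, -1, -3)ᵀ
v_3 = (1, 0, 0)ᵀ

Let N = A − (-1)·I. We want v_3 with N^3 v_3 = 0 but N^2 v_3 ≠ 0; then v_{j-1} := N · v_j for j = 3, …, 2.

Pick v_3 = (1, 0, 0)ᵀ.
Then v_2 = N · v_3 = (2, -1, -3)ᵀ.
Then v_1 = N · v_2 = (-1, 0, 1)ᵀ.

Sanity check: (A − (-1)·I) v_1 = (0, 0, 0)ᵀ = 0. ✓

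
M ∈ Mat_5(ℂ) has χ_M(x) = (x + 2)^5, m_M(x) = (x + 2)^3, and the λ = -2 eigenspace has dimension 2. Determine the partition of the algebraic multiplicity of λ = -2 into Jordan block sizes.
Block sizes for λ = -2: [3, 2]

Step 1 — from the characteristic polynomial, algebraic multiplicity of λ = -2 is 5. From dim ker(M − (-2)·I) = 2, there are exactly 2 Jordan blocks for λ = -2.
Step 2 — from the minimal polynomial, the factor (x + 2)^3 tells us the largest block for λ = -2 has size 3.
Step 3 — with total size 5, 2 blocks, and largest block 3, the block sizes (in nonincreasing order) are [3, 2].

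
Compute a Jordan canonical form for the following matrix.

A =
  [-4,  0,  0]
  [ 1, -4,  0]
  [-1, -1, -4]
J_3(-4)

The characteristic polynomial is
  det(x·I − A) = x^3 + 12*x^2 + 48*x + 64 = (x + 4)^3

Eigenvalues and multiplicities (the geometric multiplicity of λ is n − rank(A − λI), which equals the number of Jordan blocks for λ):
  λ = -4: algebraic multiplicity = 3, geometric multiplicity = 1

Determining the block sizes for each eigenvalue:
  λ = -4: one block (gm = 1), so the single block has size am = 3 → block sizes [3]

Assembling the blocks gives a Jordan form
J =
  [-4,  1,  0]
  [ 0, -4,  1]
  [ 0,  0, -4]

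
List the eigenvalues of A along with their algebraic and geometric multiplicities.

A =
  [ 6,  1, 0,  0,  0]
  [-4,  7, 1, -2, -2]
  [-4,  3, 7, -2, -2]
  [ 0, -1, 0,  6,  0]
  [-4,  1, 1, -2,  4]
λ = 6: alg = 5, geom = 3

Step 1 — factor the characteristic polynomial to read off the algebraic multiplicities:
  χ_A(x) = (x - 6)^5

Step 2 — compute geometric multiplicities via the rank-nullity identity g(λ) = n − rank(A − λI):
  rank(A − (6)·I) = 2, so dim ker(A − (6)·I) = n − 2 = 3

Summary:
  λ = 6: algebraic multiplicity = 5, geometric multiplicity = 3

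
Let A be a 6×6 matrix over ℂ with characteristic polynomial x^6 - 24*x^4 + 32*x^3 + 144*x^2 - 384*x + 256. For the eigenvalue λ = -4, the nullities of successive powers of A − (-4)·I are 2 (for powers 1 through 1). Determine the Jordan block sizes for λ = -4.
Block sizes for λ = -4: [1, 1]

From the dimensions of kernels of powers, the number of Jordan blocks of size at least j is d_j − d_{j−1} where d_j = dim ker(N^j) (with d_0 = 0). Computing the differences gives [2].
The number of blocks of size exactly k is (#blocks of size ≥ k) − (#blocks of size ≥ k + 1), so the partition is: 2 block(s) of size 1.
In nonincreasing order the block sizes are [1, 1].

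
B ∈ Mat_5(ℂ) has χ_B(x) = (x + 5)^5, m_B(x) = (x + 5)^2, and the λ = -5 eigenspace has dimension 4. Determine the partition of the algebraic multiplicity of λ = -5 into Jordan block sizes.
Block sizes for λ = -5: [2, 1, 1, 1]

Step 1 — from the characteristic polynomial, algebraic multiplicity of λ = -5 is 5. From dim ker(B − (-5)·I) = 4, there are exactly 4 Jordan blocks for λ = -5.
Step 2 — from the minimal polynomial, the factor (x + 5)^2 tells us the largest block for λ = -5 has size 2.
Step 3 — with total size 5, 4 blocks, and largest block 2, the block sizes (in nonincreasing order) are [2, 1, 1, 1].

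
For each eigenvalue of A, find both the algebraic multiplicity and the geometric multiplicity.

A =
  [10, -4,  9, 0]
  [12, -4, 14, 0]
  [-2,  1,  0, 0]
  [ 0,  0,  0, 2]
λ = 2: alg = 4, geom = 2

Step 1 — factor the characteristic polynomial to read off the algebraic multiplicities:
  χ_A(x) = (x - 2)^4

Step 2 — compute geometric multiplicities via the rank-nullity identity g(λ) = n − rank(A − λI):
  rank(A − (2)·I) = 2, so dim ker(A − (2)·I) = n − 2 = 2

Summary:
  λ = 2: algebraic multiplicity = 4, geometric multiplicity = 2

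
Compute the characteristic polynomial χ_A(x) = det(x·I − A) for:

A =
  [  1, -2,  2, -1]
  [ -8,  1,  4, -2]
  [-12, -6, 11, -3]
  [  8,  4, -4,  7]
x^4 - 20*x^3 + 150*x^2 - 500*x + 625

Expanding det(x·I − A) (e.g. by cofactor expansion or by noting that A is similar to its Jordan form J, which has the same characteristic polynomial as A) gives
  χ_A(x) = x^4 - 20*x^3 + 150*x^2 - 500*x + 625
which factors as (x - 5)^4. The eigenvalues (with algebraic multiplicities) are λ = 5 with multiplicity 4.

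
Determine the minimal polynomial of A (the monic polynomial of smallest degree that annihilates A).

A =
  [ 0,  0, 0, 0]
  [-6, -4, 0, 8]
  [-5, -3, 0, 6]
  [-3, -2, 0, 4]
x^2

The characteristic polynomial is χ_A(x) = x^4, so the eigenvalues are known. The minimal polynomial is
  m_A(x) = Π_λ (x − λ)^{k_λ}
where k_λ is the size of the *largest* Jordan block for λ (equivalently, the smallest k with (A − λI)^k v = 0 for every generalised eigenvector v of λ).

  λ = 0: largest Jordan block has size 2, contributing (x − 0)^2

So m_A(x) = x^2 = x^2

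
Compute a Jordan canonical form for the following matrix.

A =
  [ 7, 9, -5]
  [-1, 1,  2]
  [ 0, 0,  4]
J_3(4)

The characteristic polynomial is
  det(x·I − A) = x^3 - 12*x^2 + 48*x - 64 = (x - 4)^3

Eigenvalues and multiplicities (the geometric multiplicity of λ is n − rank(A − λI), which equals the number of Jordan blocks for λ):
  λ = 4: algebraic multiplicity = 3, geometric multiplicity = 1

Determining the block sizes for each eigenvalue:
  λ = 4: one block (gm = 1), so the single block has size am = 3 → block sizes [3]

Assembling the blocks gives a Jordan form
J =
  [4, 1, 0]
  [0, 4, 1]
  [0, 0, 4]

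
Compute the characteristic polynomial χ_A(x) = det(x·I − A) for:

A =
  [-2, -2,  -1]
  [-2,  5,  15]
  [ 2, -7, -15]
x^3 + 12*x^2 + 48*x + 64

Expanding det(x·I − A) (e.g. by cofactor expansion or by noting that A is similar to its Jordan form J, which has the same characteristic polynomial as A) gives
  χ_A(x) = x^3 + 12*x^2 + 48*x + 64
which factors as (x + 4)^3. The eigenvalues (with algebraic multiplicities) are λ = -4 with multiplicity 3.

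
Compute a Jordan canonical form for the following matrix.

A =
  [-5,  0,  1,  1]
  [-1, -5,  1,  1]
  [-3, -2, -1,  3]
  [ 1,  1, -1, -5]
J_3(-4) ⊕ J_1(-4)

The characteristic polynomial is
  det(x·I − A) = x^4 + 16*x^3 + 96*x^2 + 256*x + 256 = (x + 4)^4

Eigenvalues and multiplicities (the geometric multiplicity of λ is n − rank(A − λI), which equals the number of Jordan blocks for λ):
  λ = -4: algebraic multiplicity = 4, geometric multiplicity = 2

Determining the block sizes for each eigenvalue:
  λ = -4: with am = 4 and gm = 2, the partition is not yet determined (e.g. several partitions of 4 into 2 parts exist). Let N = A − (-4)·I. Computing rank(N^1) = 2, rank(N^2) = 1, rank(N^3) = 0; the number of blocks of size ≥ j is rank(N^{j−1}) − rank(N^j), giving [2, 1, 1]. So we have 1 block(s) of size 3, 1 block(s) of size 1 → block sizes [3, 1]

Assembling the blocks gives a Jordan form
J =
  [-4,  1,  0,  0]
  [ 0, -4,  1,  0]
  [ 0,  0, -4,  0]
  [ 0,  0,  0, -4]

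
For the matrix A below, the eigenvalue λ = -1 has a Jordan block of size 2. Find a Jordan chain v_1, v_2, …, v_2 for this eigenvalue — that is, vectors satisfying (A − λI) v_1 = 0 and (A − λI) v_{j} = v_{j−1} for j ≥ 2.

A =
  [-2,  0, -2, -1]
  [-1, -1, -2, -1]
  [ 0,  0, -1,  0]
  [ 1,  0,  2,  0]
A Jordan chain for λ = -1 of length 2:
v_1 = (-1, -1, 0, 1)ᵀ
v_2 = (1, 0, 0, 0)ᵀ

Let N = A − (-1)·I. We want v_2 with N^2 v_2 = 0 but N^1 v_2 ≠ 0; then v_{j-1} := N · v_j for j = 2, …, 2.

Pick v_2 = (1, 0, 0, 0)ᵀ.
Then v_1 = N · v_2 = (-1, -1, 0, 1)ᵀ.

Sanity check: (A − (-1)·I) v_1 = (0, 0, 0, 0)ᵀ = 0. ✓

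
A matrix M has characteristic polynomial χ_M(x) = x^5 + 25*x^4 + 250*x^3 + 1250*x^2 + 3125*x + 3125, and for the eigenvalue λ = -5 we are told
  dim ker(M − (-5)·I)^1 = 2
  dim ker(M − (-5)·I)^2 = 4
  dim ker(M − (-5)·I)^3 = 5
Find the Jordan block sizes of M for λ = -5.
Block sizes for λ = -5: [3, 2]

From the dimensions of kernels of powers, the number of Jordan blocks of size at least j is d_j − d_{j−1} where d_j = dim ker(N^j) (with d_0 = 0). Computing the differences gives [2, 2, 1].
The number of blocks of size exactly k is (#blocks of size ≥ k) − (#blocks of size ≥ k + 1), so the partition is: 1 block(s) of size 2, 1 block(s) of size 3.
In nonincreasing order the block sizes are [3, 2].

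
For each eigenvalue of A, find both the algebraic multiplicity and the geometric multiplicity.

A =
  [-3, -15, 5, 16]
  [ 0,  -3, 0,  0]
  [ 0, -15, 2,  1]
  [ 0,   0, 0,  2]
λ = -3: alg = 2, geom = 2; λ = 2: alg = 2, geom = 1

Step 1 — factor the characteristic polynomial to read off the algebraic multiplicities:
  χ_A(x) = (x - 2)^2*(x + 3)^2

Step 2 — compute geometric multiplicities via the rank-nullity identity g(λ) = n − rank(A − λI):
  rank(A − (-3)·I) = 2, so dim ker(A − (-3)·I) = n − 2 = 2
  rank(A − (2)·I) = 3, so dim ker(A − (2)·I) = n − 3 = 1

Summary:
  λ = -3: algebraic multiplicity = 2, geometric multiplicity = 2
  λ = 2: algebraic multiplicity = 2, geometric multiplicity = 1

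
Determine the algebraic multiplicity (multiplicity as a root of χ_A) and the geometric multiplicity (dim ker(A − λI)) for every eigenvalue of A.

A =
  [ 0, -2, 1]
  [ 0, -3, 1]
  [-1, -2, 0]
λ = -1: alg = 3, geom = 1

Step 1 — factor the characteristic polynomial to read off the algebraic multiplicities:
  χ_A(x) = (x + 1)^3

Step 2 — compute geometric multiplicities via the rank-nullity identity g(λ) = n − rank(A − λI):
  rank(A − (-1)·I) = 2, so dim ker(A − (-1)·I) = n − 2 = 1

Summary:
  λ = -1: algebraic multiplicity = 3, geometric multiplicity = 1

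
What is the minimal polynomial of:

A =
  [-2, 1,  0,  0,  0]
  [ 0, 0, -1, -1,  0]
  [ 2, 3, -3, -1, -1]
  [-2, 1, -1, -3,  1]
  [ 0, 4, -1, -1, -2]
x^3 + 6*x^2 + 12*x + 8

The characteristic polynomial is χ_A(x) = (x + 2)^5, so the eigenvalues are known. The minimal polynomial is
  m_A(x) = Π_λ (x − λ)^{k_λ}
where k_λ is the size of the *largest* Jordan block for λ (equivalently, the smallest k with (A − λI)^k v = 0 for every generalised eigenvector v of λ).

  λ = -2: largest Jordan block has size 3, contributing (x + 2)^3

So m_A(x) = (x + 2)^3 = x^3 + 6*x^2 + 12*x + 8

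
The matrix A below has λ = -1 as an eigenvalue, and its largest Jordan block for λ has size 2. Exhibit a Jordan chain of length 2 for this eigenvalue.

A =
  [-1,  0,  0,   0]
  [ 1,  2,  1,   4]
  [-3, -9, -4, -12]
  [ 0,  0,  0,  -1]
A Jordan chain for λ = -1 of length 2:
v_1 = (0, 1, -3, 0)ᵀ
v_2 = (1, 0, 0, 0)ᵀ

Let N = A − (-1)·I. We want v_2 with N^2 v_2 = 0 but N^1 v_2 ≠ 0; then v_{j-1} := N · v_j for j = 2, …, 2.

Pick v_2 = (1, 0, 0, 0)ᵀ.
Then v_1 = N · v_2 = (0, 1, -3, 0)ᵀ.

Sanity check: (A − (-1)·I) v_1 = (0, 0, 0, 0)ᵀ = 0. ✓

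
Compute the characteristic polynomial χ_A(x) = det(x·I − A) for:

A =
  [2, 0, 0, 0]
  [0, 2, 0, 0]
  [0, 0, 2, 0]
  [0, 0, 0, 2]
x^4 - 8*x^3 + 24*x^2 - 32*x + 16

Expanding det(x·I − A) (e.g. by cofactor expansion or by noting that A is similar to its Jordan form J, which has the same characteristic polynomial as A) gives
  χ_A(x) = x^4 - 8*x^3 + 24*x^2 - 32*x + 16
which factors as (x - 2)^4. The eigenvalues (with algebraic multiplicities) are λ = 2 with multiplicity 4.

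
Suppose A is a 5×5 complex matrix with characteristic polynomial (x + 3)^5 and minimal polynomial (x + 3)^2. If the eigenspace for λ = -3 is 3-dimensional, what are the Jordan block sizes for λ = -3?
Block sizes for λ = -3: [2, 2, 1]

Step 1 — from the characteristic polynomial, algebraic multiplicity of λ = -3 is 5. From dim ker(A − (-3)·I) = 3, there are exactly 3 Jordan blocks for λ = -3.
Step 2 — from the minimal polynomial, the factor (x + 3)^2 tells us the largest block for λ = -3 has size 2.
Step 3 — with total size 5, 3 blocks, and largest block 2, the block sizes (in nonincreasing order) are [2, 2, 1].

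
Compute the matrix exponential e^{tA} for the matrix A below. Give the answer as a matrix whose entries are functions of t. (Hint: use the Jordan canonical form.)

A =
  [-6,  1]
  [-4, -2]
e^{tA} =
  [-2*t*exp(-4*t) + exp(-4*t), t*exp(-4*t)]
  [-4*t*exp(-4*t), 2*t*exp(-4*t) + exp(-4*t)]

Strategy: write A = P · J · P⁻¹ where J is a Jordan canonical form, so e^{tA} = P · e^{tJ} · P⁻¹, and e^{tJ} can be computed block-by-block.

A has Jordan form
J =
  [-4,  1]
  [ 0, -4]
(up to reordering of blocks).

Per-block formulas:
  For a 2×2 Jordan block J_2(-4): exp(t · J_2(-4)) = e^(-4t)·(I + t·N), where N is the 2×2 nilpotent shift.

After assembling e^{tJ} and conjugating by P, we get:

e^{tA} =
  [-2*t*exp(-4*t) + exp(-4*t), t*exp(-4*t)]
  [-4*t*exp(-4*t), 2*t*exp(-4*t) + exp(-4*t)]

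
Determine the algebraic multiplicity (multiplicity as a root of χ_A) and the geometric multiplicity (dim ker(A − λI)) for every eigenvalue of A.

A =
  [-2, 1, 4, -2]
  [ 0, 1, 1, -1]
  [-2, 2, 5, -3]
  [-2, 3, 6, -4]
λ = 0: alg = 4, geom = 2

Step 1 — factor the characteristic polynomial to read off the algebraic multiplicities:
  χ_A(x) = x^4

Step 2 — compute geometric multiplicities via the rank-nullity identity g(λ) = n − rank(A − λI):
  rank(A − (0)·I) = 2, so dim ker(A − (0)·I) = n − 2 = 2

Summary:
  λ = 0: algebraic multiplicity = 4, geometric multiplicity = 2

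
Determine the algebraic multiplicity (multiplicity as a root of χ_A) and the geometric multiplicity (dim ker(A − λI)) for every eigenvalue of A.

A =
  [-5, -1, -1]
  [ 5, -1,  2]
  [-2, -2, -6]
λ = -4: alg = 3, geom = 1

Step 1 — factor the characteristic polynomial to read off the algebraic multiplicities:
  χ_A(x) = (x + 4)^3

Step 2 — compute geometric multiplicities via the rank-nullity identity g(λ) = n − rank(A − λI):
  rank(A − (-4)·I) = 2, so dim ker(A − (-4)·I) = n − 2 = 1

Summary:
  λ = -4: algebraic multiplicity = 3, geometric multiplicity = 1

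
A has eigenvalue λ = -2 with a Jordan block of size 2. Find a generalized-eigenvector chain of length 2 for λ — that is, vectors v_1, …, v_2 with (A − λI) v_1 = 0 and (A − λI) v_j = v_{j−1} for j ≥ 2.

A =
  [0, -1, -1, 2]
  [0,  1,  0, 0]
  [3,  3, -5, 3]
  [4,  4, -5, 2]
A Jordan chain for λ = -2 of length 2:
v_1 = (1, 0, 0, -1)ᵀ
v_2 = (1, 0, 1, 0)ᵀ

Let N = A − (-2)·I. We want v_2 with N^2 v_2 = 0 but N^1 v_2 ≠ 0; then v_{j-1} := N · v_j for j = 2, …, 2.

Pick v_2 = (1, 0, 1, 0)ᵀ.
Then v_1 = N · v_2 = (1, 0, 0, -1)ᵀ.

Sanity check: (A − (-2)·I) v_1 = (0, 0, 0, 0)ᵀ = 0. ✓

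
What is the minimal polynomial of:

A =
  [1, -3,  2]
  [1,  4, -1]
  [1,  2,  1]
x^3 - 6*x^2 + 12*x - 8

The characteristic polynomial is χ_A(x) = (x - 2)^3, so the eigenvalues are known. The minimal polynomial is
  m_A(x) = Π_λ (x − λ)^{k_λ}
where k_λ is the size of the *largest* Jordan block for λ (equivalently, the smallest k with (A − λI)^k v = 0 for every generalised eigenvector v of λ).

  λ = 2: largest Jordan block has size 3, contributing (x − 2)^3

So m_A(x) = (x - 2)^3 = x^3 - 6*x^2 + 12*x - 8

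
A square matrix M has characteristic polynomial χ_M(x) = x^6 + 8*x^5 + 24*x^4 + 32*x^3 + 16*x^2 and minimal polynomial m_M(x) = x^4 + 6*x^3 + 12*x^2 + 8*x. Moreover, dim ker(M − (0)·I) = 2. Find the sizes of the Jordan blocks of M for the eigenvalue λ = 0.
Block sizes for λ = 0: [1, 1]

Step 1 — from the characteristic polynomial, algebraic multiplicity of λ = 0 is 2. From dim ker(M − (0)·I) = 2, there are exactly 2 Jordan blocks for λ = 0.
Step 2 — from the minimal polynomial, the factor (x − 0) tells us the largest block for λ = 0 has size 1.
Step 3 — with total size 2, 2 blocks, and largest block 1, the block sizes (in nonincreasing order) are [1, 1].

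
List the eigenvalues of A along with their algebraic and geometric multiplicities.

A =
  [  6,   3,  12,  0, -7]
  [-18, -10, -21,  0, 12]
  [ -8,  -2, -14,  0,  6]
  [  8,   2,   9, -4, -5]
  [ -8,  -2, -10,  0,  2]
λ = -4: alg = 5, geom = 2

Step 1 — factor the characteristic polynomial to read off the algebraic multiplicities:
  χ_A(x) = (x + 4)^5

Step 2 — compute geometric multiplicities via the rank-nullity identity g(λ) = n − rank(A − λI):
  rank(A − (-4)·I) = 3, so dim ker(A − (-4)·I) = n − 3 = 2

Summary:
  λ = -4: algebraic multiplicity = 5, geometric multiplicity = 2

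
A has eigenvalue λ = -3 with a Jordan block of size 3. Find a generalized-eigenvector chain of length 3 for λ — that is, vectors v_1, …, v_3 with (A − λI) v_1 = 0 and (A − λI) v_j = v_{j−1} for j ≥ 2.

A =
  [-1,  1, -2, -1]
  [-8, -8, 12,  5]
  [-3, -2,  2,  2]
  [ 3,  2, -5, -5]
A Jordan chain for λ = -3 of length 3:
v_1 = (-1, 3, 1, -1)ᵀ
v_2 = (2, -8, -3, 3)ᵀ
v_3 = (1, 0, 0, 0)ᵀ

Let N = A − (-3)·I. We want v_3 with N^3 v_3 = 0 but N^2 v_3 ≠ 0; then v_{j-1} := N · v_j for j = 3, …, 2.

Pick v_3 = (1, 0, 0, 0)ᵀ.
Then v_2 = N · v_3 = (2, -8, -3, 3)ᵀ.
Then v_1 = N · v_2 = (-1, 3, 1, -1)ᵀ.

Sanity check: (A − (-3)·I) v_1 = (0, 0, 0, 0)ᵀ = 0. ✓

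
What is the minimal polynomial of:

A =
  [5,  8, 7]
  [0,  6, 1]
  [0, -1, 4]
x^3 - 15*x^2 + 75*x - 125

The characteristic polynomial is χ_A(x) = (x - 5)^3, so the eigenvalues are known. The minimal polynomial is
  m_A(x) = Π_λ (x − λ)^{k_λ}
where k_λ is the size of the *largest* Jordan block for λ (equivalently, the smallest k with (A − λI)^k v = 0 for every generalised eigenvector v of λ).

  λ = 5: largest Jordan block has size 3, contributing (x − 5)^3

So m_A(x) = (x - 5)^3 = x^3 - 15*x^2 + 75*x - 125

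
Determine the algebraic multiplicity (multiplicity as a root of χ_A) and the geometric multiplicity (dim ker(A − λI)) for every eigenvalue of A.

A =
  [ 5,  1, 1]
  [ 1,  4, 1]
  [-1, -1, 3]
λ = 4: alg = 3, geom = 1

Step 1 — factor the characteristic polynomial to read off the algebraic multiplicities:
  χ_A(x) = (x - 4)^3

Step 2 — compute geometric multiplicities via the rank-nullity identity g(λ) = n − rank(A − λI):
  rank(A − (4)·I) = 2, so dim ker(A − (4)·I) = n − 2 = 1

Summary:
  λ = 4: algebraic multiplicity = 3, geometric multiplicity = 1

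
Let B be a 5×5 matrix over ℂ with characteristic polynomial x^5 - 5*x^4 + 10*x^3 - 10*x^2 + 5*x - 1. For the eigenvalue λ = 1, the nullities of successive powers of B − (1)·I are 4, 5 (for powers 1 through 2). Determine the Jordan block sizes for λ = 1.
Block sizes for λ = 1: [2, 1, 1, 1]

From the dimensions of kernels of powers, the number of Jordan blocks of size at least j is d_j − d_{j−1} where d_j = dim ker(N^j) (with d_0 = 0). Computing the differences gives [4, 1].
The number of blocks of size exactly k is (#blocks of size ≥ k) − (#blocks of size ≥ k + 1), so the partition is: 3 block(s) of size 1, 1 block(s) of size 2.
In nonincreasing order the block sizes are [2, 1, 1, 1].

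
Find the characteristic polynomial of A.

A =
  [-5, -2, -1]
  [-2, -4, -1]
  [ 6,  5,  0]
x^3 + 9*x^2 + 27*x + 27

Expanding det(x·I − A) (e.g. by cofactor expansion or by noting that A is similar to its Jordan form J, which has the same characteristic polynomial as A) gives
  χ_A(x) = x^3 + 9*x^2 + 27*x + 27
which factors as (x + 3)^3. The eigenvalues (with algebraic multiplicities) are λ = -3 with multiplicity 3.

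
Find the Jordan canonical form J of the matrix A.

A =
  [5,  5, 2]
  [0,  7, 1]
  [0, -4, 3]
J_3(5)

The characteristic polynomial is
  det(x·I − A) = x^3 - 15*x^2 + 75*x - 125 = (x - 5)^3

Eigenvalues and multiplicities (the geometric multiplicity of λ is n − rank(A − λI), which equals the number of Jordan blocks for λ):
  λ = 5: algebraic multiplicity = 3, geometric multiplicity = 1

Determining the block sizes for each eigenvalue:
  λ = 5: one block (gm = 1), so the single block has size am = 3 → block sizes [3]

Assembling the blocks gives a Jordan form
J =
  [5, 1, 0]
  [0, 5, 1]
  [0, 0, 5]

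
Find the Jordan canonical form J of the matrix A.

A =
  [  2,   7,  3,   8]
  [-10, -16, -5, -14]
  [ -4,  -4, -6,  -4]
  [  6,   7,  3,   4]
J_3(-4) ⊕ J_1(-4)

The characteristic polynomial is
  det(x·I − A) = x^4 + 16*x^3 + 96*x^2 + 256*x + 256 = (x + 4)^4

Eigenvalues and multiplicities (the geometric multiplicity of λ is n − rank(A − λI), which equals the number of Jordan blocks for λ):
  λ = -4: algebraic multiplicity = 4, geometric multiplicity = 2

Determining the block sizes for each eigenvalue:
  λ = -4: with am = 4 and gm = 2, the partition is not yet determined (e.g. several partitions of 4 into 2 parts exist). Let N = A − (-4)·I. Computing rank(N^1) = 2, rank(N^2) = 1, rank(N^3) = 0; the number of blocks of size ≥ j is rank(N^{j−1}) − rank(N^j), giving [2, 1, 1]. So we have 1 block(s) of size 3, 1 block(s) of size 1 → block sizes [3, 1]

Assembling the blocks gives a Jordan form
J =
  [-4,  1,  0,  0]
  [ 0, -4,  1,  0]
  [ 0,  0, -4,  0]
  [ 0,  0,  0, -4]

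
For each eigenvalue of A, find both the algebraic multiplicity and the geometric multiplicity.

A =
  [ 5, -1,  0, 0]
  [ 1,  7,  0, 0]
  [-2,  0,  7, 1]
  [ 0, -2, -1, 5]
λ = 6: alg = 4, geom = 2

Step 1 — factor the characteristic polynomial to read off the algebraic multiplicities:
  χ_A(x) = (x - 6)^4

Step 2 — compute geometric multiplicities via the rank-nullity identity g(λ) = n − rank(A − λI):
  rank(A − (6)·I) = 2, so dim ker(A − (6)·I) = n − 2 = 2

Summary:
  λ = 6: algebraic multiplicity = 4, geometric multiplicity = 2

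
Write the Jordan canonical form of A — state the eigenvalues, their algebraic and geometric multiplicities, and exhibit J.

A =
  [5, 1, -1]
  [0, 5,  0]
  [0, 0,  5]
J_2(5) ⊕ J_1(5)

The characteristic polynomial is
  det(x·I − A) = x^3 - 15*x^2 + 75*x - 125 = (x - 5)^3

Eigenvalues and multiplicities (the geometric multiplicity of λ is n − rank(A − λI), which equals the number of Jordan blocks for λ):
  λ = 5: algebraic multiplicity = 3, geometric multiplicity = 2

Determining the block sizes for each eigenvalue:
  λ = 5: 2 blocks summing to 3 forces exactly one block of size 2 and the rest size 1 → block sizes [2, 1]

Assembling the blocks gives a Jordan form
J =
  [5, 1, 0]
  [0, 5, 0]
  [0, 0, 5]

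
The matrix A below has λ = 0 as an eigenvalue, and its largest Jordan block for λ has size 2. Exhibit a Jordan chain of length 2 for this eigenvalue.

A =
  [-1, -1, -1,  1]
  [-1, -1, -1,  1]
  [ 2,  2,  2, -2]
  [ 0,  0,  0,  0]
A Jordan chain for λ = 0 of length 2:
v_1 = (-1, -1, 2, 0)ᵀ
v_2 = (1, 0, 0, 0)ᵀ

Let N = A − (0)·I. We want v_2 with N^2 v_2 = 0 but N^1 v_2 ≠ 0; then v_{j-1} := N · v_j for j = 2, …, 2.

Pick v_2 = (1, 0, 0, 0)ᵀ.
Then v_1 = N · v_2 = (-1, -1, 2, 0)ᵀ.

Sanity check: (A − (0)·I) v_1 = (0, 0, 0, 0)ᵀ = 0. ✓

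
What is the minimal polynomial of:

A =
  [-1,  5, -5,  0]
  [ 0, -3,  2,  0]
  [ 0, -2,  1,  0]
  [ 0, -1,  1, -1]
x^2 + 2*x + 1

The characteristic polynomial is χ_A(x) = (x + 1)^4, so the eigenvalues are known. The minimal polynomial is
  m_A(x) = Π_λ (x − λ)^{k_λ}
where k_λ is the size of the *largest* Jordan block for λ (equivalently, the smallest k with (A − λI)^k v = 0 for every generalised eigenvector v of λ).

  λ = -1: largest Jordan block has size 2, contributing (x + 1)^2

So m_A(x) = (x + 1)^2 = x^2 + 2*x + 1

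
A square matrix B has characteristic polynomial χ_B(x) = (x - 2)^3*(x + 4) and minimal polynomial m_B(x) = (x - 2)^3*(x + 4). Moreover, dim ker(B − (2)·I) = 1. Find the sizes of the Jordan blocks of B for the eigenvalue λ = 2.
Block sizes for λ = 2: [3]

Step 1 — from the characteristic polynomial, algebraic multiplicity of λ = 2 is 3. From dim ker(B − (2)·I) = 1, there are exactly 1 Jordan blocks for λ = 2.
Step 2 — from the minimal polynomial, the factor (x − 2)^3 tells us the largest block for λ = 2 has size 3.
Step 3 — with total size 3, 1 blocks, and largest block 3, the block sizes (in nonincreasing order) are [3].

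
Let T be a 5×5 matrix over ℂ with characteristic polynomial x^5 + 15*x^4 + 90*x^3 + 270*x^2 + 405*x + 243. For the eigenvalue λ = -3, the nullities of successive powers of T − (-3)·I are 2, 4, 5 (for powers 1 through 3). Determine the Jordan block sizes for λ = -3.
Block sizes for λ = -3: [3, 2]

From the dimensions of kernels of powers, the number of Jordan blocks of size at least j is d_j − d_{j−1} where d_j = dim ker(N^j) (with d_0 = 0). Computing the differences gives [2, 2, 1].
The number of blocks of size exactly k is (#blocks of size ≥ k) − (#blocks of size ≥ k + 1), so the partition is: 1 block(s) of size 2, 1 block(s) of size 3.
In nonincreasing order the block sizes are [3, 2].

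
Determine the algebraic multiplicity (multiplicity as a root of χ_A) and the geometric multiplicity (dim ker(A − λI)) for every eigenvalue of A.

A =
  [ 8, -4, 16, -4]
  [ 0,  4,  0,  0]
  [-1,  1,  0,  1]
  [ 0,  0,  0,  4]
λ = 4: alg = 4, geom = 3

Step 1 — factor the characteristic polynomial to read off the algebraic multiplicities:
  χ_A(x) = (x - 4)^4

Step 2 — compute geometric multiplicities via the rank-nullity identity g(λ) = n − rank(A − λI):
  rank(A − (4)·I) = 1, so dim ker(A − (4)·I) = n − 1 = 3

Summary:
  λ = 4: algebraic multiplicity = 4, geometric multiplicity = 3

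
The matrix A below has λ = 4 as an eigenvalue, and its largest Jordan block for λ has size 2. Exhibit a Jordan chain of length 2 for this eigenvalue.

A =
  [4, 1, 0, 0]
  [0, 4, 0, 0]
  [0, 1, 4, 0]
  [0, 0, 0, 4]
A Jordan chain for λ = 4 of length 2:
v_1 = (1, 0, 1, 0)ᵀ
v_2 = (0, 1, 0, 0)ᵀ

Let N = A − (4)·I. We want v_2 with N^2 v_2 = 0 but N^1 v_2 ≠ 0; then v_{j-1} := N · v_j for j = 2, …, 2.

Pick v_2 = (0, 1, 0, 0)ᵀ.
Then v_1 = N · v_2 = (1, 0, 1, 0)ᵀ.

Sanity check: (A − (4)·I) v_1 = (0, 0, 0, 0)ᵀ = 0. ✓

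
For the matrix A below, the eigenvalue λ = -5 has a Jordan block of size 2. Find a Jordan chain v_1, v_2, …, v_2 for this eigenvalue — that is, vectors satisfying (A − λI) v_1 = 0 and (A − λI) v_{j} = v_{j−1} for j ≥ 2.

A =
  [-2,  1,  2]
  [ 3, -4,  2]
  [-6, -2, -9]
A Jordan chain for λ = -5 of length 2:
v_1 = (3, 3, -6)ᵀ
v_2 = (1, 0, 0)ᵀ

Let N = A − (-5)·I. We want v_2 with N^2 v_2 = 0 but N^1 v_2 ≠ 0; then v_{j-1} := N · v_j for j = 2, …, 2.

Pick v_2 = (1, 0, 0)ᵀ.
Then v_1 = N · v_2 = (3, 3, -6)ᵀ.

Sanity check: (A − (-5)·I) v_1 = (0, 0, 0)ᵀ = 0. ✓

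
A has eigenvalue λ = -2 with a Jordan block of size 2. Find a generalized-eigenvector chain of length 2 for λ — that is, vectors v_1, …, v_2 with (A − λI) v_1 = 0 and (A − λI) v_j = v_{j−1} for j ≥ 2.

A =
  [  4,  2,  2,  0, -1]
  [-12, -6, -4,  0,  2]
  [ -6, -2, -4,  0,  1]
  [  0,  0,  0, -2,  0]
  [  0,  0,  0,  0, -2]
A Jordan chain for λ = -2 of length 2:
v_1 = (6, -12, -6, 0, 0)ᵀ
v_2 = (1, 0, 0, 0, 0)ᵀ

Let N = A − (-2)·I. We want v_2 with N^2 v_2 = 0 but N^1 v_2 ≠ 0; then v_{j-1} := N · v_j for j = 2, …, 2.

Pick v_2 = (1, 0, 0, 0, 0)ᵀ.
Then v_1 = N · v_2 = (6, -12, -6, 0, 0)ᵀ.

Sanity check: (A − (-2)·I) v_1 = (0, 0, 0, 0, 0)ᵀ = 0. ✓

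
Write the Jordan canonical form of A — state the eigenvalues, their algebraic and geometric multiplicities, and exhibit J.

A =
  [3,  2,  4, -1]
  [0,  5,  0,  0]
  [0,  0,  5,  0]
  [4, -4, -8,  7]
J_2(5) ⊕ J_1(5) ⊕ J_1(5)

The characteristic polynomial is
  det(x·I − A) = x^4 - 20*x^3 + 150*x^2 - 500*x + 625 = (x - 5)^4

Eigenvalues and multiplicities (the geometric multiplicity of λ is n − rank(A − λI), which equals the number of Jordan blocks for λ):
  λ = 5: algebraic multiplicity = 4, geometric multiplicity = 3

Determining the block sizes for each eigenvalue:
  λ = 5: 3 blocks summing to 4 forces exactly one block of size 2 and the rest size 1 → block sizes [2, 1, 1]

Assembling the blocks gives a Jordan form
J =
  [5, 1, 0, 0]
  [0, 5, 0, 0]
  [0, 0, 5, 0]
  [0, 0, 0, 5]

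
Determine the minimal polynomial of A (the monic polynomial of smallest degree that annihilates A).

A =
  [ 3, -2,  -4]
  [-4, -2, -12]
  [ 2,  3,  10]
x^3 - 11*x^2 + 40*x - 48

The characteristic polynomial is χ_A(x) = (x - 4)^2*(x - 3), so the eigenvalues are known. The minimal polynomial is
  m_A(x) = Π_λ (x − λ)^{k_λ}
where k_λ is the size of the *largest* Jordan block for λ (equivalently, the smallest k with (A − λI)^k v = 0 for every generalised eigenvector v of λ).

  λ = 3: largest Jordan block has size 1, contributing (x − 3)
  λ = 4: largest Jordan block has size 2, contributing (x − 4)^2

So m_A(x) = (x - 4)^2*(x - 3) = x^3 - 11*x^2 + 40*x - 48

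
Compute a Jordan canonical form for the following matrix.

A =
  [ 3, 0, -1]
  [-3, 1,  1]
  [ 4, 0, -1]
J_3(1)

The characteristic polynomial is
  det(x·I − A) = x^3 - 3*x^2 + 3*x - 1 = (x - 1)^3

Eigenvalues and multiplicities (the geometric multiplicity of λ is n − rank(A − λI), which equals the number of Jordan blocks for λ):
  λ = 1: algebraic multiplicity = 3, geometric multiplicity = 1

Determining the block sizes for each eigenvalue:
  λ = 1: one block (gm = 1), so the single block has size am = 3 → block sizes [3]

Assembling the blocks gives a Jordan form
J =
  [1, 1, 0]
  [0, 1, 1]
  [0, 0, 1]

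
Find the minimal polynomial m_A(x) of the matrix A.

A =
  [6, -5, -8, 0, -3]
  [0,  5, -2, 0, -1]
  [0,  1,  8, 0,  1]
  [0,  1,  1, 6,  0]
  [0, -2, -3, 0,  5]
x^3 - 18*x^2 + 108*x - 216

The characteristic polynomial is χ_A(x) = (x - 6)^5, so the eigenvalues are known. The minimal polynomial is
  m_A(x) = Π_λ (x − λ)^{k_λ}
where k_λ is the size of the *largest* Jordan block for λ (equivalently, the smallest k with (A − λI)^k v = 0 for every generalised eigenvector v of λ).

  λ = 6: largest Jordan block has size 3, contributing (x − 6)^3

So m_A(x) = (x - 6)^3 = x^3 - 18*x^2 + 108*x - 216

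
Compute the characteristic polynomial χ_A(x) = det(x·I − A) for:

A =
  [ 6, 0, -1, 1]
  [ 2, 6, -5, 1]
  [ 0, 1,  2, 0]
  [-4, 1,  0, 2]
x^4 - 16*x^3 + 96*x^2 - 256*x + 256

Expanding det(x·I − A) (e.g. by cofactor expansion or by noting that A is similar to its Jordan form J, which has the same characteristic polynomial as A) gives
  χ_A(x) = x^4 - 16*x^3 + 96*x^2 - 256*x + 256
which factors as (x - 4)^4. The eigenvalues (with algebraic multiplicities) are λ = 4 with multiplicity 4.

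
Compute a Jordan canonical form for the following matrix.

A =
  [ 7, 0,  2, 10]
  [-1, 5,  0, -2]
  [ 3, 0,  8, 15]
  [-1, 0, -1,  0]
J_2(5) ⊕ J_2(5)

The characteristic polynomial is
  det(x·I − A) = x^4 - 20*x^3 + 150*x^2 - 500*x + 625 = (x - 5)^4

Eigenvalues and multiplicities (the geometric multiplicity of λ is n − rank(A − λI), which equals the number of Jordan blocks for λ):
  λ = 5: algebraic multiplicity = 4, geometric multiplicity = 2

Determining the block sizes for each eigenvalue:
  λ = 5: with am = 4 and gm = 2, the partition is not yet determined (e.g. several partitions of 4 into 2 parts exist). Let N = A − (5)·I. Computing rank(N^1) = 2, rank(N^2) = 0; the number of blocks of size ≥ j is rank(N^{j−1}) − rank(N^j), giving [2, 2]. So we have 2 block(s) of size 2 → block sizes [2, 2]

Assembling the blocks gives a Jordan form
J =
  [5, 1, 0, 0]
  [0, 5, 0, 0]
  [0, 0, 5, 1]
  [0, 0, 0, 5]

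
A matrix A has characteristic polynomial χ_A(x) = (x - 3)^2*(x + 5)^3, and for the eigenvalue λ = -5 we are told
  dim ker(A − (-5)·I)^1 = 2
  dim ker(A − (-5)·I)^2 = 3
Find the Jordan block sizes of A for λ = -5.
Block sizes for λ = -5: [2, 1]

From the dimensions of kernels of powers, the number of Jordan blocks of size at least j is d_j − d_{j−1} where d_j = dim ker(N^j) (with d_0 = 0). Computing the differences gives [2, 1].
The number of blocks of size exactly k is (#blocks of size ≥ k) − (#blocks of size ≥ k + 1), so the partition is: 1 block(s) of size 1, 1 block(s) of size 2.
In nonincreasing order the block sizes are [2, 1].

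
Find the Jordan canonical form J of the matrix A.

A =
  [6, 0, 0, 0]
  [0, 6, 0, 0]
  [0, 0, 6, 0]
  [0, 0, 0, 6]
J_1(6) ⊕ J_1(6) ⊕ J_1(6) ⊕ J_1(6)

The characteristic polynomial is
  det(x·I − A) = x^4 - 24*x^3 + 216*x^2 - 864*x + 1296 = (x - 6)^4

Eigenvalues and multiplicities (the geometric multiplicity of λ is n − rank(A − λI), which equals the number of Jordan blocks for λ):
  λ = 6: algebraic multiplicity = 4, geometric multiplicity = 4

Determining the block sizes for each eigenvalue:
  λ = 6: gm = am = 4, so every block has size 1 → block sizes [1, 1, 1, 1]

Assembling the blocks gives a Jordan form
J =
  [6, 0, 0, 0]
  [0, 6, 0, 0]
  [0, 0, 6, 0]
  [0, 0, 0, 6]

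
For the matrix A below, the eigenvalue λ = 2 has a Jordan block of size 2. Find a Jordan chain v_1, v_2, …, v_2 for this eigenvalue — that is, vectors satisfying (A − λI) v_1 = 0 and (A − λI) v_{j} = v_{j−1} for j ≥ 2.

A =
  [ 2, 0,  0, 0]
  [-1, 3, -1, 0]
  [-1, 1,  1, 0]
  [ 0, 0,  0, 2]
A Jordan chain for λ = 2 of length 2:
v_1 = (0, -1, -1, 0)ᵀ
v_2 = (1, 0, 0, 0)ᵀ

Let N = A − (2)·I. We want v_2 with N^2 v_2 = 0 but N^1 v_2 ≠ 0; then v_{j-1} := N · v_j for j = 2, …, 2.

Pick v_2 = (1, 0, 0, 0)ᵀ.
Then v_1 = N · v_2 = (0, -1, -1, 0)ᵀ.

Sanity check: (A − (2)·I) v_1 = (0, 0, 0, 0)ᵀ = 0. ✓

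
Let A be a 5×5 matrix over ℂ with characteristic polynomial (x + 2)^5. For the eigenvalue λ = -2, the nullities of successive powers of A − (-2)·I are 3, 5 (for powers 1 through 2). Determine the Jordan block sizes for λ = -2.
Block sizes for λ = -2: [2, 2, 1]

From the dimensions of kernels of powers, the number of Jordan blocks of size at least j is d_j − d_{j−1} where d_j = dim ker(N^j) (with d_0 = 0). Computing the differences gives [3, 2].
The number of blocks of size exactly k is (#blocks of size ≥ k) − (#blocks of size ≥ k + 1), so the partition is: 1 block(s) of size 1, 2 block(s) of size 2.
In nonincreasing order the block sizes are [2, 2, 1].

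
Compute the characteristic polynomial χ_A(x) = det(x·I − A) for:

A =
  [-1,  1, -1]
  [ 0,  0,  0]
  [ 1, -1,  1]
x^3

Expanding det(x·I − A) (e.g. by cofactor expansion or by noting that A is similar to its Jordan form J, which has the same characteristic polynomial as A) gives
  χ_A(x) = x^3
which factors as x^3. The eigenvalues (with algebraic multiplicities) are λ = 0 with multiplicity 3.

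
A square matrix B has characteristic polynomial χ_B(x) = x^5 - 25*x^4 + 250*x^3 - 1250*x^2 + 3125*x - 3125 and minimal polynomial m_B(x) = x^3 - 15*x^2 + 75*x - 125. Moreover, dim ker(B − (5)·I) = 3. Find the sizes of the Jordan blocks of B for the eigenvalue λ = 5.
Block sizes for λ = 5: [3, 1, 1]

Step 1 — from the characteristic polynomial, algebraic multiplicity of λ = 5 is 5. From dim ker(B − (5)·I) = 3, there are exactly 3 Jordan blocks for λ = 5.
Step 2 — from the minimal polynomial, the factor (x − 5)^3 tells us the largest block for λ = 5 has size 3.
Step 3 — with total size 5, 3 blocks, and largest block 3, the block sizes (in nonincreasing order) are [3, 1, 1].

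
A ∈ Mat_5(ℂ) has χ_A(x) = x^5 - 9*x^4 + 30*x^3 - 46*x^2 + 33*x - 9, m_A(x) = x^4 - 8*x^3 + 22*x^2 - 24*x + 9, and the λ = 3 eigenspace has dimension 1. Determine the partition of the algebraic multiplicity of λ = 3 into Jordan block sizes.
Block sizes for λ = 3: [2]

Step 1 — from the characteristic polynomial, algebraic multiplicity of λ = 3 is 2. From dim ker(A − (3)·I) = 1, there are exactly 1 Jordan blocks for λ = 3.
Step 2 — from the minimal polynomial, the factor (x − 3)^2 tells us the largest block for λ = 3 has size 2.
Step 3 — with total size 2, 1 blocks, and largest block 2, the block sizes (in nonincreasing order) are [2].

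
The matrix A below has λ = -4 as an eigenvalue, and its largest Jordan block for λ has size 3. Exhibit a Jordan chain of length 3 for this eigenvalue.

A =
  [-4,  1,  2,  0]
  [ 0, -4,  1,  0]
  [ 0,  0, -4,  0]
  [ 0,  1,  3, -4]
A Jordan chain for λ = -4 of length 3:
v_1 = (1, 0, 0, 1)ᵀ
v_2 = (2, 1, 0, 3)ᵀ
v_3 = (0, 0, 1, 0)ᵀ

Let N = A − (-4)·I. We want v_3 with N^3 v_3 = 0 but N^2 v_3 ≠ 0; then v_{j-1} := N · v_j for j = 3, …, 2.

Pick v_3 = (0, 0, 1, 0)ᵀ.
Then v_2 = N · v_3 = (2, 1, 0, 3)ᵀ.
Then v_1 = N · v_2 = (1, 0, 0, 1)ᵀ.

Sanity check: (A − (-4)·I) v_1 = (0, 0, 0, 0)ᵀ = 0. ✓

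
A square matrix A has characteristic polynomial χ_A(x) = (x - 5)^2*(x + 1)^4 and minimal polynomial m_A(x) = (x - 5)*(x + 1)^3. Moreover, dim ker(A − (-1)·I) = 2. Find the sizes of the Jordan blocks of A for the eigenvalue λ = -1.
Block sizes for λ = -1: [3, 1]

Step 1 — from the characteristic polynomial, algebraic multiplicity of λ = -1 is 4. From dim ker(A − (-1)·I) = 2, there are exactly 2 Jordan blocks for λ = -1.
Step 2 — from the minimal polynomial, the factor (x + 1)^3 tells us the largest block for λ = -1 has size 3.
Step 3 — with total size 4, 2 blocks, and largest block 3, the block sizes (in nonincreasing order) are [3, 1].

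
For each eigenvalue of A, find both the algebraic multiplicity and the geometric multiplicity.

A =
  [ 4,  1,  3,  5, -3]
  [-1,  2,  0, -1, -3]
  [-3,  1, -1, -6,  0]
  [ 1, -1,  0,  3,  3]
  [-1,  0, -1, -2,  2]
λ = 2: alg = 5, geom = 2

Step 1 — factor the characteristic polynomial to read off the algebraic multiplicities:
  χ_A(x) = (x - 2)^5

Step 2 — compute geometric multiplicities via the rank-nullity identity g(λ) = n − rank(A − λI):
  rank(A − (2)·I) = 3, so dim ker(A − (2)·I) = n − 3 = 2

Summary:
  λ = 2: algebraic multiplicity = 5, geometric multiplicity = 2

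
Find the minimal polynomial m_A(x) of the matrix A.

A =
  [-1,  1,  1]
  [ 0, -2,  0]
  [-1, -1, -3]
x^2 + 4*x + 4

The characteristic polynomial is χ_A(x) = (x + 2)^3, so the eigenvalues are known. The minimal polynomial is
  m_A(x) = Π_λ (x − λ)^{k_λ}
where k_λ is the size of the *largest* Jordan block for λ (equivalently, the smallest k with (A − λI)^k v = 0 for every generalised eigenvector v of λ).

  λ = -2: largest Jordan block has size 2, contributing (x + 2)^2

So m_A(x) = (x + 2)^2 = x^2 + 4*x + 4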